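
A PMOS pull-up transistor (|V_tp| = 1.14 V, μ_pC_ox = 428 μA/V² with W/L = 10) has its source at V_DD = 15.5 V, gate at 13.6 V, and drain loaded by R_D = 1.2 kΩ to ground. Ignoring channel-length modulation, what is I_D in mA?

I_D = 1.24 mA

V_SG = V_DD − V_G = 15.5 − 13.6 = 1.9 V, so V_ov = 1.9 − 1.14 = 0.76 V.
k_p = μ_pC_ox · (W/L) = 4.28 mA/V².
Assume saturation: I_D = ½ k_p V_ov² = 0.5 × 4.28 × 0.76² = 1.24 mA, giving V_SD = V_DD − I_D R_D = 15.5 − 1.24 × 1.2 = 14 V.
V_SD = 14 V ≥ V_ov = 0.76 V, confirming saturation.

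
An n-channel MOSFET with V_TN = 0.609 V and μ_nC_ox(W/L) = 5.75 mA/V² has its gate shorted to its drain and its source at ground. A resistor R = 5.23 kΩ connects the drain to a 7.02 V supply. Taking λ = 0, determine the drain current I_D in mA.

I_D = 1.11 mA

With gate tied to drain, V_GS = V_DS ≥ V_GS − V_TN, so the device is in saturation.
KCL at the drain: ½ k_n (V_GS − V_TN)² = (V_DD − V_GS)/R.
Let x = V_GS − 0.609. Then 15 x² + x − 6.411 = 0, giving x = 0.621 V (positive root), so V_GS = 1.23 V.
I_D = (V_DD − V_GS)/R = (7.02 − 1.23) / 5.23 = 1.11 mA.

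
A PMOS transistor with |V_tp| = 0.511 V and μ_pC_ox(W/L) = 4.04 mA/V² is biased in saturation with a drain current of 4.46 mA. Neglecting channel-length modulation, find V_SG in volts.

In saturation I_D = ½ k_p (V_SG − |V_tp|)², so V_SG − |V_tp| = √(2 I_D / k_p) = √(2 × 4.46 / 4.04) = 1.49 V.
V_SG = 0.511 + 1.49 = 2 V.

V_SG = 2.00 V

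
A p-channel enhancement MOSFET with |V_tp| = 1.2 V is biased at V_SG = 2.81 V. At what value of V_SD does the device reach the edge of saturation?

The boundary between triode and saturation is V_SD = V_SG − |V_tp| = V_ov.
V_ov = 2.81 − 1.2 = 1.61 V.

V_SD,sat = 1.61 V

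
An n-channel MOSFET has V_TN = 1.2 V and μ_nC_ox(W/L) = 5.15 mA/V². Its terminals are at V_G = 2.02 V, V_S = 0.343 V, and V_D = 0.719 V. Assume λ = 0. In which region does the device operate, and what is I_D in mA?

Triode; I_D = 0.560 mA

V_GS = V_G − V_S = 2.02 − 0.343 = 1.68 V; V_DS = V_D − V_S = 0.719 − 0.343 = 0.376 V.
V_ov = V_GS − V_TN = 1.68 − 1.2 = 0.477 V.
Since V_DS = 0.376 V < V_ov = 0.477 V, the device is in the triode region.
I_D = k_n [V_ov · V_DS − ½ V_DS²] = 5.15 × [0.477 × 0.376 − 0.5 × 0.376²] = 0.56 mA.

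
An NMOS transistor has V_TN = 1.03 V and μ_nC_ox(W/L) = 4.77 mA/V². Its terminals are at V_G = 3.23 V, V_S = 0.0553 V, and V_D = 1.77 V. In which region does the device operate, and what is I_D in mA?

Triode; I_D = 10.5 mA

V_GS = V_G − V_S = 3.23 − 0.0553 = 3.17 V; V_DS = V_D − V_S = 1.77 − 0.0553 = 1.71 V.
V_ov = V_GS − V_TN = 3.17 − 1.03 = 2.14 V.
Since V_DS = 1.71 V < V_ov = 2.14 V, the device is in the triode region.
I_D = k_n [V_ov · V_DS − ½ V_DS²] = 4.77 × [2.14 × 1.71 − 0.5 × 1.71²] = 10.5 mA.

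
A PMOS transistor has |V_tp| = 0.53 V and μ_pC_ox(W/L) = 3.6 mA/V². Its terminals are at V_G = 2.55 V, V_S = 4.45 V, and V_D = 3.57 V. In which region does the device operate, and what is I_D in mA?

Triode; I_D = 2.95 mA

V_SG = V_S − V_G = 4.45 − 2.55 = 1.9 V; V_SD = V_S − V_D = 4.45 − 3.57 = 0.88 V.
V_ov = V_SG − |V_tp| = 1.9 − 0.53 = 1.37 V.
Since V_SD = 0.88 V < V_ov = 1.37 V, the device is in the triode region.
I_D = k_p [V_ov · V_SD − ½ V_SD²] = 3.6 × [1.37 × 0.88 − 0.5 × 0.88²] = 2.95 mA.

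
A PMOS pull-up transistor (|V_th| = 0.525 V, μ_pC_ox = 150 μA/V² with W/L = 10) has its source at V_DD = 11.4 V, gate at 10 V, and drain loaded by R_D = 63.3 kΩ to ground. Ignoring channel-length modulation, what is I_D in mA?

I_D = 0.178 mA

V_SG = V_DD − V_G = 11.4 − 10 = 1.4 V, so V_ov = 1.4 − 0.525 = 0.875 V.
k_p = μ_pC_ox · (W/L) = 1.5 mA/V².
Assume saturation: I_D = ½ k_p V_ov² = 0.5 × 1.5 × 0.875² = 0.574 mA, giving V_SD = V_DD − I_D R_D = 11.4 − 0.574 × 63.3 = -24.9 V.
But -24.9 V < V_ov = 0.875 V, so the device is actually in triode.
In triode I_D = k_p[V_ov V_SD − ½ V_SD²] and I_D = (V_DD − V_SD)/R_D. Equating: 47.5 V_SD² − 84.08 V_SD + 11.4 = 0, giving V_SD = 0.148 V (the root below V_ov).
I_D = (11.4 − 0.148) / 63.3 = 0.178 mA.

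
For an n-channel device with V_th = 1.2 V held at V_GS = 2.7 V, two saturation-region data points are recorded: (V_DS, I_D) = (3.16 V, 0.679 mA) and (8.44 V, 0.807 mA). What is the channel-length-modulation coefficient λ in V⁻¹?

λ = 0.0402 V⁻¹

With V_GS fixed, I_D ∝ (1 + λ V_DS) in saturation, so I_D2/I_D1 = (1 + λ V_DS2)/(1 + λ V_DS1).
0.807/0.679 = 1.189 = (1 + 8.44 λ)/(1 + 3.16 λ).
Solving: λ (I_D1 V_DS2 − I_D2 V_DS1) = I_D2 − I_D1, so λ = (0.807 − 0.679) / (0.679 × 8.44 − 0.807 × 3.16) = 0.128 / 3.18 = 0.0402 V⁻¹.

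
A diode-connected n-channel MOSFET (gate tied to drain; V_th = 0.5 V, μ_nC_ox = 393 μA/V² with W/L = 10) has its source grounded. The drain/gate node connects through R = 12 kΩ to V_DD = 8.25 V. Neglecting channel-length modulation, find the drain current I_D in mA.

With gate tied to drain, V_GS = V_DS ≥ V_GS − V_th, so the device is in saturation.
k_n = μ_nC_ox · (W/L) = 3.93 mA/V².
KCL at the drain: ½ k_n (V_GS − V_th)² = (V_DD − V_GS)/R.
Let x = V_GS − 0.5. Then 23.6 x² + x − 7.75 = 0, giving x = 0.552 V (positive root), so V_GS = 1.05 V.
I_D = (V_DD − V_GS)/R = (8.25 − 1.05) / 12 = 0.6 mA.

I_D = 0.600 mA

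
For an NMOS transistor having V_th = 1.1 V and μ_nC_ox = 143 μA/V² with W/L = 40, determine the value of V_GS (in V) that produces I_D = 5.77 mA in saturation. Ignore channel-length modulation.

V_GS = 2.52 V

k_n = μ_nC_ox · (W/L) = 5.72 mA/V².
In saturation I_D = ½ k_n (V_GS − V_th)², so V_GS − V_th = √(2 I_D / k_n) = √(2 × 5.77 / 5.72) = 1.42 V.
V_GS = 1.1 + 1.42 = 2.52 V.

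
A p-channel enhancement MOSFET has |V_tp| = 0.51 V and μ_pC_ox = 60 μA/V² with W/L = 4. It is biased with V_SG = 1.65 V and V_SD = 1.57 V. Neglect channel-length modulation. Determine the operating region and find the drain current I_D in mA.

Saturation; I_D = 0.156 mA

k_p = μ_pC_ox · (W/L) = 0.24 mA/V².
V_ov = V_SG − |V_tp| = 1.65 − 0.51 = 1.14 V.
Since V_SD = 1.57 V ≥ V_ov = 1.14 V, the device is in saturation.
I_D = ½ k_p V_ov² = 0.5 × 0.24 × 1.14² = 0.156 mA.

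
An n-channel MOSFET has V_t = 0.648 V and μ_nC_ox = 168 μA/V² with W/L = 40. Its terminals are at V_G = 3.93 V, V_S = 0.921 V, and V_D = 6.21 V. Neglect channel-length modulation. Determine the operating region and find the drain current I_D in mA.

V_GS = V_G − V_S = 3.93 − 0.921 = 3.01 V; V_DS = V_D − V_S = 6.21 − 0.921 = 5.29 V.
k_n = μ_nC_ox · (W/L) = 6.72 mA/V².
V_ov = V_GS − V_t = 3.01 − 0.648 = 2.36 V.
Since V_DS = 5.29 V ≥ V_ov = 2.36 V, the device is in saturation.
I_D = ½ k_n V_ov² = 0.5 × 6.72 × 2.36² = 18.7 mA.

Saturation; I_D = 18.7 mA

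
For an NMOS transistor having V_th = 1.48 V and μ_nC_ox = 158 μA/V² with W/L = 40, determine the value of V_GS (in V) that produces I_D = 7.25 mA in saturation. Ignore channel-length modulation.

k_n = μ_nC_ox · (W/L) = 6.32 mA/V².
In saturation I_D = ½ k_n (V_GS − V_th)², so V_GS − V_th = √(2 I_D / k_n) = √(2 × 7.25 / 6.32) = 1.51 V.
V_GS = 1.48 + 1.51 = 2.99 V.

V_GS = 2.99 V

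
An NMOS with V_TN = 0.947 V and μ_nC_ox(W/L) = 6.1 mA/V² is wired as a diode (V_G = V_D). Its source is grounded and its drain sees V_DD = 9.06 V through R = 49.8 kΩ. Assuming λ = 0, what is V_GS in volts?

V_GS = 1.17 V

With gate tied to drain, V_GS = V_DS ≥ V_GS − V_TN, so the device is in saturation.
KCL at the drain: ½ k_n (V_GS − V_TN)² = (V_DD − V_GS)/R.
Let x = V_GS − 0.947. Then 152 x² + x − 8.113 = 0, giving x = 0.228 V (positive root), so V_GS = 1.17 V.
I_D = (V_DD − V_GS)/R = (9.06 − 1.17) / 49.8 = 0.158 mA.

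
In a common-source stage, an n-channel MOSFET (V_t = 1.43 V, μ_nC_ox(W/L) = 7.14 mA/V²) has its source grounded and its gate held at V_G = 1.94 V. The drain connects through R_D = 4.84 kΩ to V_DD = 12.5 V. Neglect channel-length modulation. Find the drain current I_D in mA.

I_D = 0.929 mA

V_GS = V_G = 1.94 V, so V_ov = 1.94 − 1.43 = 0.51 V.
Assume saturation: I_D = ½ k_n V_ov² = 0.5 × 7.14 × 0.51² = 0.929 mA, giving V_DS = V_DD − I_D R_D = 12.5 − 0.929 × 4.84 = 8.01 V.
V_DS = 8.01 V ≥ V_ov = 0.51 V, confirming saturation.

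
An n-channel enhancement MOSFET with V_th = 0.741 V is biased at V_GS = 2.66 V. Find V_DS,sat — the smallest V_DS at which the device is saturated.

The boundary between triode and saturation is V_DS = V_GS − V_th = V_ov.
V_ov = 2.66 − 0.741 = 1.92 V.

V_DS,sat = 1.92 V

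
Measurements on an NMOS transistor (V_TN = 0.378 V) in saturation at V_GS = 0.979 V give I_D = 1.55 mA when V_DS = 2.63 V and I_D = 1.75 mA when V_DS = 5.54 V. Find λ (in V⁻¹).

With V_GS fixed, I_D ∝ (1 + λ V_DS) in saturation, so I_D2/I_D1 = (1 + λ V_DS2)/(1 + λ V_DS1).
1.75/1.55 = 1.129 = (1 + 5.54 λ)/(1 + 2.63 λ).
Solving: λ (I_D1 V_DS2 − I_D2 V_DS1) = I_D2 − I_D1, so λ = (1.75 − 1.55) / (1.55 × 5.54 − 1.75 × 2.63) = 0.2 / 3.98 = 0.0502 V⁻¹.

λ = 0.0502 V⁻¹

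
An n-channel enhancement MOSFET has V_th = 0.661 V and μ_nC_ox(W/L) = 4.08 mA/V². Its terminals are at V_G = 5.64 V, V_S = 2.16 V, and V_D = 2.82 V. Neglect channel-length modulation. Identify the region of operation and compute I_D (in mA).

V_GS = V_G − V_S = 5.64 − 2.16 = 3.48 V; V_DS = V_D − V_S = 2.82 − 2.16 = 0.66 V.
V_ov = V_GS − V_th = 3.48 − 0.661 = 2.82 V.
Since V_DS = 0.66 V < V_ov = 2.82 V, the device is in the triode region.
I_D = k_n [V_ov · V_DS − ½ V_DS²] = 4.08 × [2.82 × 0.66 − 0.5 × 0.66²] = 6.7 mA.

Triode; I_D = 6.70 mA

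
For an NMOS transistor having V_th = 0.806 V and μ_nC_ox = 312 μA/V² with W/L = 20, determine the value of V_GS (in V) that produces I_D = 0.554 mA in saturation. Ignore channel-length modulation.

k_n = μ_nC_ox · (W/L) = 6.24 mA/V².
In saturation I_D = ½ k_n (V_GS − V_th)², so V_GS − V_th = √(2 I_D / k_n) = √(2 × 0.554 / 6.24) = 0.421 V.
V_GS = 0.806 + 0.421 = 1.23 V.

V_GS = 1.23 V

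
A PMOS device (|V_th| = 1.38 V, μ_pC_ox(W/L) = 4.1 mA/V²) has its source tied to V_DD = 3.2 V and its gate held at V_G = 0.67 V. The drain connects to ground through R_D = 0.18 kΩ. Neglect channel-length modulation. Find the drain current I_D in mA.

V_SG = V_DD − V_G = 3.2 − 0.67 = 2.53 V, so V_ov = 2.53 − 1.38 = 1.15 V.
Assume saturation: I_D = ½ k_p V_ov² = 0.5 × 4.1 × 1.15² = 2.71 mA, giving V_SD = V_DD − I_D R_D = 3.2 − 2.71 × 0.18 = 2.71 V.
V_SD = 2.71 V ≥ V_ov = 1.15 V, confirming saturation.

I_D = 2.71 mA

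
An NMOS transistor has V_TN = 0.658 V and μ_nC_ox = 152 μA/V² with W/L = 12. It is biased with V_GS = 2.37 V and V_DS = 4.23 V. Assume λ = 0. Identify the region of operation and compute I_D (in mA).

Saturation; I_D = 2.67 mA

k_n = μ_nC_ox · (W/L) = 1.824 mA/V².
V_ov = V_GS − V_TN = 2.37 − 0.658 = 1.71 V.
Since V_DS = 4.23 V ≥ V_ov = 1.71 V, the device is in saturation.
I_D = ½ k_n V_ov² = 0.5 × 1.824 × 1.71² = 2.67 mA.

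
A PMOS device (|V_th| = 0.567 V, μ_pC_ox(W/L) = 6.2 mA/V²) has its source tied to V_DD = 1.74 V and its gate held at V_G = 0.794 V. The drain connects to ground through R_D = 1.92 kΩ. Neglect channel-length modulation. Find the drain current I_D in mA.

V_SG = V_DD − V_G = 1.74 − 0.794 = 0.946 V, so V_ov = 0.946 − 0.567 = 0.379 V.
Assume saturation: I_D = ½ k_p V_ov² = 0.5 × 6.2 × 0.379² = 0.445 mA, giving V_SD = V_DD − I_D R_D = 1.74 − 0.445 × 1.92 = 0.885 V.
V_SD = 0.885 V ≥ V_ov = 0.379 V, confirming saturation.

I_D = 0.445 mA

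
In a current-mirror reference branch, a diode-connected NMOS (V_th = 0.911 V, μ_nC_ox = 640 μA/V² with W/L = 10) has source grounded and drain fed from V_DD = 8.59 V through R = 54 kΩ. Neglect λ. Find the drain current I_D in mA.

I_D = 0.138 mA

With gate tied to drain, V_GS = V_DS ≥ V_GS − V_th, so the device is in saturation.
k_n = μ_nC_ox · (W/L) = 6.4 mA/V².
KCL at the drain: ½ k_n (V_GS − V_th)² = (V_DD − V_GS)/R.
Let x = V_GS − 0.911. Then 173 x² + x − 7.679 = 0, giving x = 0.208 V (positive root), so V_GS = 1.12 V.
I_D = (V_DD − V_GS)/R = (8.59 − 1.12) / 54 = 0.138 mA.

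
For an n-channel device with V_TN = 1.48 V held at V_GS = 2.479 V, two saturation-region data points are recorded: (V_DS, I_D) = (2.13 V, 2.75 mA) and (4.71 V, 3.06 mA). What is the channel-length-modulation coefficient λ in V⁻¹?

With V_GS fixed, I_D ∝ (1 + λ V_DS) in saturation, so I_D2/I_D1 = (1 + λ V_DS2)/(1 + λ V_DS1).
3.06/2.75 = 1.113 = (1 + 4.71 λ)/(1 + 2.13 λ).
Solving: λ (I_D1 V_DS2 − I_D2 V_DS1) = I_D2 − I_D1, so λ = (3.06 − 2.75) / (2.75 × 4.71 − 3.06 × 2.13) = 0.31 / 6.43 = 0.0482 V⁻¹.

λ = 0.0482 V⁻¹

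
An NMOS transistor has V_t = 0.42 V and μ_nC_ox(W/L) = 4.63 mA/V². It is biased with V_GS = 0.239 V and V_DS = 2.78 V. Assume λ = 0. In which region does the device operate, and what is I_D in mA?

V_GS = 0.239 V < V_t = 0.42 V, so the transistor is in cutoff.

Cutoff; I_D = 0 mA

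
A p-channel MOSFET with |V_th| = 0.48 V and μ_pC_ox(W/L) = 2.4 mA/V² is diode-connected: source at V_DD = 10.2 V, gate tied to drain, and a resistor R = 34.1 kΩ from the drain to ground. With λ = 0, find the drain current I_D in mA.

With gate tied to drain, V_SG = V_SD ≥ V_SG − |V_th|, so the device is in saturation.
KCL at the drain: ½ k_p (V_SG − |V_th|)² = (V_DD − V_SG)/R.
Let x = V_SG − 0.48. Then 40.9 x² + x − 9.72 = 0, giving x = 0.475 V (positive root), so V_SG = 0.955 V.
I_D = (V_DD − V_SG)/R = (10.2 − 0.955) / 34.1 = 0.271 mA.

I_D = 0.271 mA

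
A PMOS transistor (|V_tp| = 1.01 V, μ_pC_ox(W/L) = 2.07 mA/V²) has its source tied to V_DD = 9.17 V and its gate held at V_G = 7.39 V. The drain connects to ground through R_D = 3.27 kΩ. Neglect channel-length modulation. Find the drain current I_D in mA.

I_D = 0.614 mA

V_SG = V_DD − V_G = 9.17 − 7.39 = 1.78 V, so V_ov = 1.78 − 1.01 = 0.77 V.
Assume saturation: I_D = ½ k_p V_ov² = 0.5 × 2.07 × 0.77² = 0.614 mA, giving V_SD = V_DD − I_D R_D = 9.17 − 0.614 × 3.27 = 7.16 V.
V_SD = 7.16 V ≥ V_ov = 0.77 V, confirming saturation.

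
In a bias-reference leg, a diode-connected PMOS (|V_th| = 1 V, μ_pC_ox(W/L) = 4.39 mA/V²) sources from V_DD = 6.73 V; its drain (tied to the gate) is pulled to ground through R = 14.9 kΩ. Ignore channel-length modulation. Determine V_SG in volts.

V_SG = 1.40 V

With gate tied to drain, V_SG = V_SD ≥ V_SG − |V_th|, so the device is in saturation.
KCL at the drain: ½ k_p (V_SG − |V_th|)² = (V_DD − V_SG)/R.
Let x = V_SG − 1. Then 32.7 x² + x − 5.73 = 0, giving x = 0.404 V (positive root), so V_SG = 1.4 V.
I_D = (V_DD − V_SG)/R = (6.73 − 1.4) / 14.9 = 0.357 mA.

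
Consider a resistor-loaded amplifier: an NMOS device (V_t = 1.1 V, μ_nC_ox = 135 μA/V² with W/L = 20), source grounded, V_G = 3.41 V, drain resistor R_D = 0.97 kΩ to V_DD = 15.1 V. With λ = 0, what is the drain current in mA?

I_D = 7.20 mA

V_GS = V_G = 3.41 V, so V_ov = 3.41 − 1.1 = 2.31 V.
k_n = μ_nC_ox · (W/L) = 2.7 mA/V².
Assume saturation: I_D = ½ k_n V_ov² = 0.5 × 2.7 × 2.31² = 7.2 mA, giving V_DS = V_DD − I_D R_D = 15.1 − 7.2 × 0.97 = 8.11 V.
V_DS = 8.11 V ≥ V_ov = 2.31 V, confirming saturation.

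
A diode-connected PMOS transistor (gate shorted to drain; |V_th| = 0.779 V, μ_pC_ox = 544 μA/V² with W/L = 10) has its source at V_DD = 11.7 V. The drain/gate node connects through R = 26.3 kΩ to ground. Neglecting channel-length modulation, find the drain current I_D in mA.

With gate tied to drain, V_SG = V_SD ≥ V_SG − |V_th|, so the device is in saturation.
k_p = μ_pC_ox · (W/L) = 5.44 mA/V².
KCL at the drain: ½ k_p (V_SG − |V_th|)² = (V_DD − V_SG)/R.
Let x = V_SG − 0.779. Then 71.5 x² + x − 10.92 = 0, giving x = 0.384 V (positive root), so V_SG = 1.16 V.
I_D = (V_DD − V_SG)/R = (11.7 − 1.16) / 26.3 = 0.401 mA.

I_D = 0.401 mA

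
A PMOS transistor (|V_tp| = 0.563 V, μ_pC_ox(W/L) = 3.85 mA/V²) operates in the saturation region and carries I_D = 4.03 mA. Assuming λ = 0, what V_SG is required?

In saturation I_D = ½ k_p (V_SG − |V_tp|)², so V_SG − |V_tp| = √(2 I_D / k_p) = √(2 × 4.03 / 3.85) = 1.45 V.
V_SG = 0.563 + 1.45 = 2.01 V.

V_SG = 2.01 V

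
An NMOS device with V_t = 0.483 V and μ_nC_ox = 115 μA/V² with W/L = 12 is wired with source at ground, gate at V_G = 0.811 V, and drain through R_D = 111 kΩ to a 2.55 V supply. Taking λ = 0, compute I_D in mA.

V_GS = V_G = 0.811 V, so V_ov = 0.811 − 0.483 = 0.328 V.
k_n = μ_nC_ox · (W/L) = 1.38 mA/V².
Assume saturation: I_D = ½ k_n V_ov² = 0.5 × 1.38 × 0.328² = 0.0742 mA, giving V_DS = V_DD − I_D R_D = 2.55 − 0.0742 × 111 = -5.69 V.
But -5.69 V < V_ov = 0.328 V, so the device is actually in triode.
In triode I_D = k_n[V_ov V_DS − ½ V_DS²] and I_D = (V_DD − V_DS)/R_D. Equating: 76.6 V_DS² − 51.24 V_DS + 2.55 = 0, giving V_DS = 0.0541 V (the root below V_ov).
I_D = (2.55 − 0.0541) / 111 = 0.0225 mA.

I_D = 0.0225 mA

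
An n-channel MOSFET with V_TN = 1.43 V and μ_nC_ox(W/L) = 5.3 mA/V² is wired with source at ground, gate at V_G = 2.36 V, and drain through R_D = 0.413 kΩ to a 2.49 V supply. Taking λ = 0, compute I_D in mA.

I_D = 2.29 mA

V_GS = V_G = 2.36 V, so V_ov = 2.36 − 1.43 = 0.93 V.
Assume saturation: I_D = ½ k_n V_ov² = 0.5 × 5.3 × 0.93² = 2.29 mA, giving V_DS = V_DD − I_D R_D = 2.49 − 2.29 × 0.413 = 1.54 V.
V_DS = 1.54 V ≥ V_ov = 0.93 V, confirming saturation.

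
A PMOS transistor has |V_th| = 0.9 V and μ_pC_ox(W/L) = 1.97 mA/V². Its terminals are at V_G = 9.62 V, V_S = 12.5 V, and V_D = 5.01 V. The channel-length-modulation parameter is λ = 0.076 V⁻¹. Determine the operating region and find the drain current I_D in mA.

Saturation; I_D = 6.06 mA

V_SG = V_S − V_G = 12.5 − 9.62 = 2.88 V; V_SD = V_S − V_D = 12.5 − 5.01 = 7.49 V.
V_ov = V_SG − |V_th| = 2.88 − 0.9 = 1.98 V.
Since V_SD = 7.49 V ≥ V_ov = 1.98 V, the device is in saturation.
I_D = ½ k_p V_ov² (1 + λ V_SD) = 0.5 × 1.97 × 1.98² × (1 + 0.076 × 7.49) = 6.06 mA.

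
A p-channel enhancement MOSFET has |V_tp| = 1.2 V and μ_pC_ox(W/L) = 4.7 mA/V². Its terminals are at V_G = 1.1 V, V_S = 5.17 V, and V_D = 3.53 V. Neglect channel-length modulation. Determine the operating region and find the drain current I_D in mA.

Triode; I_D = 15.8 mA

V_SG = V_S − V_G = 5.17 − 1.1 = 4.07 V; V_SD = V_S − V_D = 5.17 − 3.53 = 1.64 V.
V_ov = V_SG − |V_tp| = 4.07 − 1.2 = 2.87 V.
Since V_SD = 1.64 V < V_ov = 2.87 V, the device is in the triode region.
I_D = k_p [V_ov · V_SD − ½ V_SD²] = 4.7 × [2.87 × 1.64 − 0.5 × 1.64²] = 15.8 mA.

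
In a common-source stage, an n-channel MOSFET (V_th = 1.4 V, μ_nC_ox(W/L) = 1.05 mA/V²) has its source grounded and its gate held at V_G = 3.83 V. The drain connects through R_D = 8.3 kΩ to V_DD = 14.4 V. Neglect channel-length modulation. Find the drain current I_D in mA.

I_D = 1.64 mA

V_GS = V_G = 3.83 V, so V_ov = 3.83 − 1.4 = 2.43 V.
Assume saturation: I_D = ½ k_n V_ov² = 0.5 × 1.05 × 2.43² = 3.1 mA, giving V_DS = V_DD − I_D R_D = 14.4 − 3.1 × 8.3 = -11.3 V.
But -11.3 V < V_ov = 2.43 V, so the device is actually in triode.
In triode I_D = k_n[V_ov V_DS − ½ V_DS²] and I_D = (V_DD − V_DS)/R_D. Equating: 4.36 V_DS² − 22.18 V_DS + 14.4 = 0, giving V_DS = 0.764 V (the root below V_ov).
I_D = (14.4 − 0.764) / 8.3 = 1.64 mA.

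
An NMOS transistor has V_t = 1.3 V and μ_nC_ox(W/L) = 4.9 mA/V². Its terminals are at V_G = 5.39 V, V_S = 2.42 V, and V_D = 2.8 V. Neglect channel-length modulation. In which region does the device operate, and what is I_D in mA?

Triode; I_D = 2.76 mA

V_GS = V_G − V_S = 5.39 − 2.42 = 2.97 V; V_DS = V_D − V_S = 2.8 − 2.42 = 0.38 V.
V_ov = V_GS − V_t = 2.97 − 1.3 = 1.67 V.
Since V_DS = 0.38 V < V_ov = 1.67 V, the device is in the triode region.
I_D = k_n [V_ov · V_DS − ½ V_DS²] = 4.9 × [1.67 × 0.38 − 0.5 × 0.38²] = 2.76 mA.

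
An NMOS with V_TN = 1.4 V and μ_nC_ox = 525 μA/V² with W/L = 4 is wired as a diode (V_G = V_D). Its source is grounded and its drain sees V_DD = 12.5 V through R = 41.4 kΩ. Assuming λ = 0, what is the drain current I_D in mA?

With gate tied to drain, V_GS = V_DS ≥ V_GS − V_TN, so the device is in saturation.
k_n = μ_nC_ox · (W/L) = 2.1 mA/V².
KCL at the drain: ½ k_n (V_GS − V_TN)² = (V_DD − V_GS)/R.
Let x = V_GS − 1.4. Then 43.5 x² + x − 11.1 = 0, giving x = 0.494 V (positive root), so V_GS = 1.89 V.
I_D = (V_DD − V_GS)/R = (12.5 − 1.89) / 41.4 = 0.256 mA.

I_D = 0.256 mA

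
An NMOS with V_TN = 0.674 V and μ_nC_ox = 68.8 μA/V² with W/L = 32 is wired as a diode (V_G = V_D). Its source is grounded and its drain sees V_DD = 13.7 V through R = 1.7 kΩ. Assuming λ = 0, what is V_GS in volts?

V_GS = 3.06 V

With gate tied to drain, V_GS = V_DS ≥ V_GS − V_TN, so the device is in saturation.
k_n = μ_nC_ox · (W/L) = 2.202 mA/V².
KCL at the drain: ½ k_n (V_GS − V_TN)² = (V_DD − V_GS)/R.
Let x = V_GS − 0.674. Then 1.87 x² + x − 13.03 = 0, giving x = 2.38 V (positive root), so V_GS = 3.06 V.
I_D = (V_DD − V_GS)/R = (13.7 − 3.06) / 1.7 = 6.26 mA.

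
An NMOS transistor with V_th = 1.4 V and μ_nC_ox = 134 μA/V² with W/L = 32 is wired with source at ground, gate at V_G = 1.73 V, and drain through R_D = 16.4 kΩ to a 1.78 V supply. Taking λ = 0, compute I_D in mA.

I_D = 0.103 mA

V_GS = V_G = 1.73 V, so V_ov = 1.73 − 1.4 = 0.33 V.
k_n = μ_nC_ox · (W/L) = 4.288 mA/V².
Assume saturation: I_D = ½ k_n V_ov² = 0.5 × 4.288 × 0.33² = 0.233 mA, giving V_DS = V_DD − I_D R_D = 1.78 − 0.233 × 16.4 = -2.05 V.
But -2.05 V < V_ov = 0.33 V, so the device is actually in triode.
In triode I_D = k_n[V_ov V_DS − ½ V_DS²] and I_D = (V_DD − V_DS)/R_D. Equating: 35.2 V_DS² − 24.21 V_DS + 1.78 = 0, giving V_DS = 0.0837 V (the root below V_ov).
I_D = (1.78 − 0.0837) / 16.4 = 0.103 mA.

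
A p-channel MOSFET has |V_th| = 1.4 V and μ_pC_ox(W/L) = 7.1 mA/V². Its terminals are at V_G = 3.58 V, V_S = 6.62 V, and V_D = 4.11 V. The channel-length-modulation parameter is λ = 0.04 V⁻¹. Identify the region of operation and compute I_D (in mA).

V_SG = V_S − V_G = 6.62 − 3.58 = 3.04 V; V_SD = V_S − V_D = 6.62 − 4.11 = 2.51 V.
V_ov = V_SG − |V_th| = 3.04 − 1.4 = 1.64 V.
Since V_SD = 2.51 V ≥ V_ov = 1.64 V, the device is in saturation.
I_D = ½ k_p V_ov² (1 + λ V_SD) = 0.5 × 7.1 × 1.64² × (1 + 0.04 × 2.51) = 10.5 mA.

Saturation; I_D = 10.5 mA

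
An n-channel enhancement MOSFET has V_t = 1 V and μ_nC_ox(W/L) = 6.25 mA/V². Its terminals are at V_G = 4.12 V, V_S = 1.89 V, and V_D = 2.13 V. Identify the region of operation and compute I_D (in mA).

Triode; I_D = 1.67 mA

V_GS = V_G − V_S = 4.12 − 1.89 = 2.23 V; V_DS = V_D − V_S = 2.13 − 1.89 = 0.24 V.
V_ov = V_GS − V_t = 2.23 − 1 = 1.23 V.
Since V_DS = 0.24 V < V_ov = 1.23 V, the device is in the triode region.
I_D = k_n [V_ov · V_DS − ½ V_DS²] = 6.25 × [1.23 × 0.24 − 0.5 × 0.24²] = 1.67 mA.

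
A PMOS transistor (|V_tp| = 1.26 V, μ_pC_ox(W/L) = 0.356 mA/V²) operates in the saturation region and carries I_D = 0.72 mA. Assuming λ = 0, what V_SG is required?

In saturation I_D = ½ k_p (V_SG − |V_tp|)², so V_SG − |V_tp| = √(2 I_D / k_p) = √(2 × 0.72 / 0.356) = 2.01 V.
V_SG = 1.26 + 2.01 = 3.27 V.

V_SG = 3.27 V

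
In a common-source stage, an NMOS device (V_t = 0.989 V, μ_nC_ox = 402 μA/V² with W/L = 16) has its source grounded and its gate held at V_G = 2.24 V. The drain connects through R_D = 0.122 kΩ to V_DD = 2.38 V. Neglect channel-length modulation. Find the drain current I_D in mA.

I_D = 5.03 mA

V_GS = V_G = 2.24 V, so V_ov = 2.24 − 0.989 = 1.25 V.
k_n = μ_nC_ox · (W/L) = 6.432 mA/V².
Assume saturation: I_D = ½ k_n V_ov² = 0.5 × 6.432 × 1.25² = 5.03 mA, giving V_DS = V_DD − I_D R_D = 2.38 − 5.03 × 0.122 = 1.77 V.
V_DS = 1.77 V ≥ V_ov = 1.25 V, confirming saturation.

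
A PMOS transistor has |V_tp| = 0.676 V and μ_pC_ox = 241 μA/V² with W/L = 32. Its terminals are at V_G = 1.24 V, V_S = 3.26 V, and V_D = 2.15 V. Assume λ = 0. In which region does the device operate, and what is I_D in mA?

Triode; I_D = 6.75 mA

V_SG = V_S − V_G = 3.26 − 1.24 = 2.02 V; V_SD = V_S − V_D = 3.26 − 2.15 = 1.11 V.
k_p = μ_pC_ox · (W/L) = 7.712 mA/V².
V_ov = V_SG − |V_tp| = 2.02 − 0.676 = 1.34 V.
Since V_SD = 1.11 V < V_ov = 1.34 V, the device is in the triode region.
I_D = k_p [V_ov · V_SD − ½ V_SD²] = 7.712 × [1.34 × 1.11 − 0.5 × 1.11²] = 6.75 mA.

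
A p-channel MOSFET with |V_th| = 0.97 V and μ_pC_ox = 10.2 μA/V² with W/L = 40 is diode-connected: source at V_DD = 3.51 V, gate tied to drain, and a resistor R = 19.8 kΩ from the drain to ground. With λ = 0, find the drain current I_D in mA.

With gate tied to drain, V_SG = V_SD ≥ V_SG − |V_th|, so the device is in saturation.
k_p = μ_pC_ox · (W/L) = 0.408 mA/V².
KCL at the drain: ½ k_p (V_SG − |V_th|)² = (V_DD − V_SG)/R.
Let x = V_SG − 0.97. Then 4.04 x² + x − 2.54 = 0, giving x = 0.679 V (positive root), so V_SG = 1.65 V.
I_D = (V_DD − V_SG)/R = (3.51 − 1.65) / 19.8 = 0.094 mA.

I_D = 0.0940 mA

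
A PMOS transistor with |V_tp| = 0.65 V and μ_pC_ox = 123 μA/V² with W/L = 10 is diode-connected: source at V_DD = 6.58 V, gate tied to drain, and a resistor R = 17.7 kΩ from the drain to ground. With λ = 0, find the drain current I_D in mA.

I_D = 0.296 mA

With gate tied to drain, V_SG = V_SD ≥ V_SG − |V_tp|, so the device is in saturation.
k_p = μ_pC_ox · (W/L) = 1.23 mA/V².
KCL at the drain: ½ k_p (V_SG − |V_tp|)² = (V_DD − V_SG)/R.
Let x = V_SG − 0.65. Then 10.9 x² + x − 5.93 = 0, giving x = 0.694 V (positive root), so V_SG = 1.34 V.
I_D = (V_DD − V_SG)/R = (6.58 − 1.34) / 17.7 = 0.296 mA.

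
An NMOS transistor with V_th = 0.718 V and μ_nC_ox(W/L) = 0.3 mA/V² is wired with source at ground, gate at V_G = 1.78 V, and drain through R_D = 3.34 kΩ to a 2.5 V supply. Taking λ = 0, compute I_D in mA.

V_GS = V_G = 1.78 V, so V_ov = 1.78 − 0.718 = 1.06 V.
Assume saturation: I_D = ½ k_n V_ov² = 0.5 × 0.3 × 1.06² = 0.169 mA, giving V_DS = V_DD − I_D R_D = 2.5 − 0.169 × 3.34 = 1.93 V.
V_DS = 1.93 V ≥ V_ov = 1.06 V, confirming saturation.

I_D = 0.169 mA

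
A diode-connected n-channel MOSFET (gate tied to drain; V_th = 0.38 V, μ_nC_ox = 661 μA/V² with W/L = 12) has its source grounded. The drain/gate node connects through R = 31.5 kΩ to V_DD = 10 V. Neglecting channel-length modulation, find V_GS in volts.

V_GS = 0.654 V

With gate tied to drain, V_GS = V_DS ≥ V_GS − V_th, so the device is in saturation.
k_n = μ_nC_ox · (W/L) = 7.932 mA/V².
KCL at the drain: ½ k_n (V_GS − V_th)² = (V_DD − V_GS)/R.
Let x = V_GS − 0.38. Then 125 x² + x − 9.62 = 0, giving x = 0.274 V (positive root), so V_GS = 0.654 V.
I_D = (V_DD − V_GS)/R = (10 − 0.654) / 31.5 = 0.297 mA.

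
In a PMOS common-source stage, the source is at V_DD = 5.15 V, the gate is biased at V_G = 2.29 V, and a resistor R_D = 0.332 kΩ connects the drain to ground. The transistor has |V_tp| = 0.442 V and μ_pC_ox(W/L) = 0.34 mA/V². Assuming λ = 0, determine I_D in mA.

I_D = 0.994 mA

V_SG = V_DD − V_G = 5.15 − 2.29 = 2.86 V, so V_ov = 2.86 − 0.442 = 2.42 V.
Assume saturation: I_D = ½ k_p V_ov² = 0.5 × 0.34 × 2.42² = 0.994 mA, giving V_SD = V_DD − I_D R_D = 5.15 − 0.994 × 0.332 = 4.82 V.
V_SD = 4.82 V ≥ V_ov = 2.42 V, confirming saturation.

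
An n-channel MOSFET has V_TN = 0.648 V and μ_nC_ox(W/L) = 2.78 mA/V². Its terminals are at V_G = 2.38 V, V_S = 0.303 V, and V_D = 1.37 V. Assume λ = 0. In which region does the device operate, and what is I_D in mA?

V_GS = V_G − V_S = 2.38 − 0.303 = 2.08 V; V_DS = V_D − V_S = 1.37 − 0.303 = 1.07 V.
V_ov = V_GS − V_TN = 2.08 − 0.648 = 1.43 V.
Since V_DS = 1.07 V < V_ov = 1.43 V, the device is in the triode region.
I_D = k_n [V_ov · V_DS − ½ V_DS²] = 2.78 × [1.43 × 1.07 − 0.5 × 1.07²] = 2.66 mA.

Triode; I_D = 2.66 mA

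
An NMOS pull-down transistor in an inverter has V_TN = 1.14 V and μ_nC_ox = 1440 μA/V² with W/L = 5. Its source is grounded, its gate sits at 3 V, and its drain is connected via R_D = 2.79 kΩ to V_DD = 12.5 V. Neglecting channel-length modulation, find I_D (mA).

I_D = 4.35 mA

V_GS = V_G = 3 V, so V_ov = 3 − 1.14 = 1.86 V.
k_n = μ_nC_ox · (W/L) = 7.2 mA/V².
Assume saturation: I_D = ½ k_n V_ov² = 0.5 × 7.2 × 1.86² = 12.5 mA, giving V_DS = V_DD − I_D R_D = 12.5 − 12.5 × 2.79 = -22.2 V.
But -22.2 V < V_ov = 1.86 V, so the device is actually in triode.
In triode I_D = k_n[V_ov V_DS − ½ V_DS²] and I_D = (V_DD − V_DS)/R_D. Equating: 10 V_DS² − 38.36 V_DS + 12.5 = 0, giving V_DS = 0.36 V (the root below V_ov).
I_D = (12.5 − 0.36) / 2.79 = 4.35 mA.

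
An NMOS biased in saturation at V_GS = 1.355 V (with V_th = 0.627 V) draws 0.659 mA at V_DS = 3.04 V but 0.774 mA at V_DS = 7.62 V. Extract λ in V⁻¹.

λ = 0.0431 V⁻¹

With V_GS fixed, I_D ∝ (1 + λ V_DS) in saturation, so I_D2/I_D1 = (1 + λ V_DS2)/(1 + λ V_DS1).
0.774/0.659 = 1.175 = (1 + 7.62 λ)/(1 + 3.04 λ).
Solving: λ (I_D1 V_DS2 − I_D2 V_DS1) = I_D2 − I_D1, so λ = (0.774 − 0.659) / (0.659 × 7.62 − 0.774 × 3.04) = 0.115 / 2.67 = 0.0431 V⁻¹.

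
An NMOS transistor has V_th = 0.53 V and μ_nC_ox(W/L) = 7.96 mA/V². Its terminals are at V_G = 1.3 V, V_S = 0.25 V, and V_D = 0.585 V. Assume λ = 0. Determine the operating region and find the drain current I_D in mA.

V_GS = V_G − V_S = 1.3 − 0.25 = 1.05 V; V_DS = V_D − V_S = 0.585 − 0.25 = 0.335 V.
V_ov = V_GS − V_th = 1.05 − 0.53 = 0.52 V.
Since V_DS = 0.335 V < V_ov = 0.52 V, the device is in the triode region.
I_D = k_n [V_ov · V_DS − ½ V_DS²] = 7.96 × [0.52 × 0.335 − 0.5 × 0.335²] = 0.94 mA.

Triode; I_D = 0.940 mA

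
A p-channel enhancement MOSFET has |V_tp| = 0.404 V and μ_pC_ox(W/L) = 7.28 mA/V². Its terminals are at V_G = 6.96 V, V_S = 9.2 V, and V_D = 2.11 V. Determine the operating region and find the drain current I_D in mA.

V_SG = V_S − V_G = 9.2 − 6.96 = 2.24 V; V_SD = V_S − V_D = 9.2 − 2.11 = 7.09 V.
V_ov = V_SG − |V_tp| = 2.24 − 0.404 = 1.84 V.
Since V_SD = 7.09 V ≥ V_ov = 1.84 V, the device is in saturation.
I_D = ½ k_p V_ov² = 0.5 × 7.28 × 1.84² = 12.3 mA.

Saturation; I_D = 12.3 mA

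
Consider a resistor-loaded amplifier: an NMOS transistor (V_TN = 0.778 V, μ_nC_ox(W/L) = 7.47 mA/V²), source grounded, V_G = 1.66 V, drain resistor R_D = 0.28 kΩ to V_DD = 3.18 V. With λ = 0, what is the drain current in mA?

I_D = 2.91 mA

V_GS = V_G = 1.66 V, so V_ov = 1.66 − 0.778 = 0.882 V.
Assume saturation: I_D = ½ k_n V_ov² = 0.5 × 7.47 × 0.882² = 2.91 mA, giving V_DS = V_DD − I_D R_D = 3.18 − 2.91 × 0.28 = 2.37 V.
V_DS = 2.37 V ≥ V_ov = 0.882 V, confirming saturation.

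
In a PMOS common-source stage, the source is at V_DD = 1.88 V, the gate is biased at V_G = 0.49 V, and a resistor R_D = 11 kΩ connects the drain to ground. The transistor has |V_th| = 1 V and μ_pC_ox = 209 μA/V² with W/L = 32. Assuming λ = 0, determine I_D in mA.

I_D = 0.165 mA

V_SG = V_DD − V_G = 1.88 − 0.49 = 1.39 V, so V_ov = 1.39 − 1 = 0.39 V.
k_p = μ_pC_ox · (W/L) = 6.688 mA/V².
Assume saturation: I_D = ½ k_p V_ov² = 0.5 × 6.688 × 0.39² = 0.509 mA, giving V_SD = V_DD − I_D R_D = 1.88 − 0.509 × 11 = -3.71 V.
But -3.71 V < V_ov = 0.39 V, so the device is actually in triode.
In triode I_D = k_p[V_ov V_SD − ½ V_SD²] and I_D = (V_DD − V_SD)/R_D. Equating: 36.8 V_SD² − 29.69 V_SD + 1.88 = 0, giving V_SD = 0.0693 V (the root below V_ov).
I_D = (1.88 − 0.0693) / 11 = 0.165 mA.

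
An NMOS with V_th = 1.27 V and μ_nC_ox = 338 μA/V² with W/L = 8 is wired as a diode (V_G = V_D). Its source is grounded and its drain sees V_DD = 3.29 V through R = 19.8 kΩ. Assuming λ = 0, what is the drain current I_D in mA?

With gate tied to drain, V_GS = V_DS ≥ V_GS − V_th, so the device is in saturation.
k_n = μ_nC_ox · (W/L) = 2.704 mA/V².
KCL at the drain: ½ k_n (V_GS − V_th)² = (V_DD − V_GS)/R.
Let x = V_GS − 1.27. Then 26.8 x² + x − 2.02 = 0, giving x = 0.257 V (positive root), so V_GS = 1.53 V.
I_D = (V_DD − V_GS)/R = (3.29 − 1.53) / 19.8 = 0.0891 mA.

I_D = 0.0891 mA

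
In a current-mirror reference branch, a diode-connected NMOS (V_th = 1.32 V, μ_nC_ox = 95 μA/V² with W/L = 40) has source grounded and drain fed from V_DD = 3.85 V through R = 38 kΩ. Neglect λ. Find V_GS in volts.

With gate tied to drain, V_GS = V_DS ≥ V_GS − V_th, so the device is in saturation.
k_n = μ_nC_ox · (W/L) = 3.8 mA/V².
KCL at the drain: ½ k_n (V_GS − V_th)² = (V_DD − V_GS)/R.
Let x = V_GS − 1.32. Then 72.2 x² + x − 2.53 = 0, giving x = 0.18 V (positive root), so V_GS = 1.5 V.
I_D = (V_DD − V_GS)/R = (3.85 − 1.5) / 38 = 0.0618 mA.

V_GS = 1.50 V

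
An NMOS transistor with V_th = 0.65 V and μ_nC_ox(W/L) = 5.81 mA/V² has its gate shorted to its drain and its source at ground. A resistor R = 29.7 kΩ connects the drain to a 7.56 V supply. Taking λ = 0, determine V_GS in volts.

With gate tied to drain, V_GS = V_DS ≥ V_GS − V_th, so the device is in saturation.
KCL at the drain: ½ k_n (V_GS − V_th)² = (V_DD − V_GS)/R.
Let x = V_GS − 0.65. Then 86.3 x² + x − 6.91 = 0, giving x = 0.277 V (positive root), so V_GS = 0.927 V.
I_D = (V_DD − V_GS)/R = (7.56 − 0.927) / 29.7 = 0.223 mA.

V_GS = 0.927 V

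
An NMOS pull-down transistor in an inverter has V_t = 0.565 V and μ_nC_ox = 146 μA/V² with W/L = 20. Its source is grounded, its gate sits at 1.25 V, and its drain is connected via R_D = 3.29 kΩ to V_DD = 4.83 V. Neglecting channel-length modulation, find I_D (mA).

I_D = 0.685 mA

V_GS = V_G = 1.25 V, so V_ov = 1.25 − 0.565 = 0.685 V.
k_n = μ_nC_ox · (W/L) = 2.92 mA/V².
Assume saturation: I_D = ½ k_n V_ov² = 0.5 × 2.92 × 0.685² = 0.685 mA, giving V_DS = V_DD − I_D R_D = 4.83 − 0.685 × 3.29 = 2.58 V.
V_DS = 2.58 V ≥ V_ov = 0.685 V, confirming saturation.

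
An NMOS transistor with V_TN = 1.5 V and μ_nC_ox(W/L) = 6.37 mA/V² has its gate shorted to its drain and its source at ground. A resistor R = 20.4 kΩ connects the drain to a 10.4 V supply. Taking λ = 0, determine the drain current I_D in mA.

With gate tied to drain, V_GS = V_DS ≥ V_GS − V_TN, so the device is in saturation.
KCL at the drain: ½ k_n (V_GS − V_TN)² = (V_DD − V_GS)/R.
Let x = V_GS − 1.5. Then 65 x² + x − 8.9 = 0, giving x = 0.362 V (positive root), so V_GS = 1.86 V.
I_D = (V_DD − V_GS)/R = (10.4 − 1.86) / 20.4 = 0.419 mA.

I_D = 0.419 mA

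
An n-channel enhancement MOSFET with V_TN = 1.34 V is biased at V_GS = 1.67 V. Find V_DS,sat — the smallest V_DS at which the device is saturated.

The boundary between triode and saturation is V_DS = V_GS − V_TN = V_ov.
V_ov = 1.67 − 1.34 = 0.33 V.

V_DS,sat = 0.330 V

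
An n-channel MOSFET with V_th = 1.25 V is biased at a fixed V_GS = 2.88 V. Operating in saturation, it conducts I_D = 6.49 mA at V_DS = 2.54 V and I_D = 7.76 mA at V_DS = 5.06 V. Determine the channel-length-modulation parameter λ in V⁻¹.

λ = 0.0967 V⁻¹

With V_GS fixed, I_D ∝ (1 + λ V_DS) in saturation, so I_D2/I_D1 = (1 + λ V_DS2)/(1 + λ V_DS1).
7.76/6.49 = 1.196 = (1 + 5.06 λ)/(1 + 2.54 λ).
Solving: λ (I_D1 V_DS2 − I_D2 V_DS1) = I_D2 − I_D1, so λ = (7.76 − 6.49) / (6.49 × 5.06 − 7.76 × 2.54) = 1.27 / 13.1 = 0.0967 V⁻¹.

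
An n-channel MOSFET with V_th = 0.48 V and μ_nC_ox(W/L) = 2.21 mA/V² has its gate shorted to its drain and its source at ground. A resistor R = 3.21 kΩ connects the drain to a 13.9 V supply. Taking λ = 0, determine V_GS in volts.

With gate tied to drain, V_GS = V_DS ≥ V_GS − V_th, so the device is in saturation.
KCL at the drain: ½ k_n (V_GS − V_th)² = (V_DD − V_GS)/R.
Let x = V_GS − 0.48. Then 3.55 x² + x − 13.42 = 0, giving x = 1.81 V (positive root), so V_GS = 2.29 V.
I_D = (V_DD − V_GS)/R = (13.9 − 2.29) / 3.21 = 3.62 mA.

V_GS = 2.29 V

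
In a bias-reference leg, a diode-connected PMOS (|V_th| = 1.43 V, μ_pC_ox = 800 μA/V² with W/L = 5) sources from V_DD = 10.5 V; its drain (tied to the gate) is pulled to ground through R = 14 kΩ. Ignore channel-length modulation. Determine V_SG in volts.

V_SG = 1.98 V

With gate tied to drain, V_SG = V_SD ≥ V_SG − |V_th|, so the device is in saturation.
k_p = μ_pC_ox · (W/L) = 4 mA/V².
KCL at the drain: ½ k_p (V_SG − |V_th|)² = (V_DD − V_SG)/R.
Let x = V_SG − 1.43. Then 28 x² + x − 9.07 = 0, giving x = 0.552 V (positive root), so V_SG = 1.98 V.
I_D = (V_DD − V_SG)/R = (10.5 − 1.98) / 14 = 0.608 mA.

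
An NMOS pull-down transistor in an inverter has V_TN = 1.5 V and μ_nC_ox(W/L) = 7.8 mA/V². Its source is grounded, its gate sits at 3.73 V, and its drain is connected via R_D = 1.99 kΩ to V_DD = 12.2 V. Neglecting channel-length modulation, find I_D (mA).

V_GS = V_G = 3.73 V, so V_ov = 3.73 − 1.5 = 2.23 V.
Assume saturation: I_D = ½ k_n V_ov² = 0.5 × 7.8 × 2.23² = 19.4 mA, giving V_DS = V_DD − I_D R_D = 12.2 − 19.4 × 1.99 = -26.4 V.
But -26.4 V < V_ov = 2.23 V, so the device is actually in triode.
In triode I_D = k_n[V_ov V_DS − ½ V_DS²] and I_D = (V_DD − V_DS)/R_D. Equating: 7.76 V_DS² − 35.61 V_DS + 12.2 = 0, giving V_DS = 0.373 V (the root below V_ov).
I_D = (12.2 − 0.373) / 1.99 = 5.94 mA.

I_D = 5.94 mA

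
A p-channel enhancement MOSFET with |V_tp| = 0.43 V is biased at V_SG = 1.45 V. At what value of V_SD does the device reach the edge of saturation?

The boundary between triode and saturation is V_SD = V_SG − |V_tp| = V_ov.
V_ov = 1.45 − 0.43 = 1.02 V.

V_SD,sat = 1.02 V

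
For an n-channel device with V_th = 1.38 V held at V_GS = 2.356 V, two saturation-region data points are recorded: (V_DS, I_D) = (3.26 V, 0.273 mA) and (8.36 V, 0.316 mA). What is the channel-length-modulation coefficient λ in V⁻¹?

With V_GS fixed, I_D ∝ (1 + λ V_DS) in saturation, so I_D2/I_D1 = (1 + λ V_DS2)/(1 + λ V_DS1).
0.316/0.273 = 1.158 = (1 + 8.36 λ)/(1 + 3.26 λ).
Solving: λ (I_D1 V_DS2 − I_D2 V_DS1) = I_D2 − I_D1, so λ = (0.316 − 0.273) / (0.273 × 8.36 − 0.316 × 3.26) = 0.043 / 1.25 = 0.0343 V⁻¹.

λ = 0.0343 V⁻¹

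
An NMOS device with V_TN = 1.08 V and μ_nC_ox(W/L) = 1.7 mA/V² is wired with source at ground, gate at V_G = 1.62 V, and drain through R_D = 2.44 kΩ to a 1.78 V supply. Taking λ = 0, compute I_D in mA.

I_D = 0.248 mA

V_GS = V_G = 1.62 V, so V_ov = 1.62 − 1.08 = 0.54 V.
Assume saturation: I_D = ½ k_n V_ov² = 0.5 × 1.7 × 0.54² = 0.248 mA, giving V_DS = V_DD − I_D R_D = 1.78 − 0.248 × 2.44 = 1.18 V.
V_DS = 1.18 V ≥ V_ov = 0.54 V, confirming saturation.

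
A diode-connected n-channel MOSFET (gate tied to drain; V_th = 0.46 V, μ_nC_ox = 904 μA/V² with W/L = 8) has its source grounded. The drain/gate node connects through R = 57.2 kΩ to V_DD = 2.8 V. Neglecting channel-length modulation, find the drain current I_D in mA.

With gate tied to drain, V_GS = V_DS ≥ V_GS − V_th, so the device is in saturation.
k_n = μ_nC_ox · (W/L) = 7.232 mA/V².
KCL at the drain: ½ k_n (V_GS − V_th)² = (V_DD − V_GS)/R.
Let x = V_GS − 0.46. Then 207 x² + x − 2.34 = 0, giving x = 0.104 V (positive root), so V_GS = 0.564 V.
I_D = (V_DD − V_GS)/R = (2.8 − 0.564) / 57.2 = 0.0391 mA.

I_D = 0.0391 mA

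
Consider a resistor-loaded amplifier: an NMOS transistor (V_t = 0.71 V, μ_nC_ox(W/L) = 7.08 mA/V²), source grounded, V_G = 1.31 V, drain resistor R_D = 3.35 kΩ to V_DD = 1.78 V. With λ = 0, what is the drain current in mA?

I_D = 0.493 mA

V_GS = V_G = 1.31 V, so V_ov = 1.31 − 0.71 = 0.6 V.
Assume saturation: I_D = ½ k_n V_ov² = 0.5 × 7.08 × 0.6² = 1.27 mA, giving V_DS = V_DD − I_D R_D = 1.78 − 1.27 × 3.35 = -2.49 V.
But -2.49 V < V_ov = 0.6 V, so the device is actually in triode.
In triode I_D = k_n[V_ov V_DS − ½ V_DS²] and I_D = (V_DD − V_DS)/R_D. Equating: 11.9 V_DS² − 15.23 V_DS + 1.78 = 0, giving V_DS = 0.13 V (the root below V_ov).
I_D = (1.78 − 0.13) / 3.35 = 0.493 mA.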